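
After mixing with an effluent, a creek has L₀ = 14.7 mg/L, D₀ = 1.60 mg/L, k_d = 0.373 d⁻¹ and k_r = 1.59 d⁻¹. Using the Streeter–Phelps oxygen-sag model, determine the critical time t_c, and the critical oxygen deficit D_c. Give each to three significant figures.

t_c ≈ 0.831 d; D_c ≈ 2.53 mg/L

With k_r/k_d = 4.263 and 1 − D₀(k_r−k_d)/(k_d L₀) = 0.6449,
t_c = ln(4.263 × 0.6449) / (1.59 − 0.373) = ln(2.749) / 1.217 = 1.011/1.217 = 0.8309 d.
D_c = (k_d/k_r) L₀ e^(−k_d t_c) = (0.373/1.59) × 14.7 × e^(−0.373×0.8309) = 0.2346 × 14.7 × 0.7335 = 2.529 mg/L.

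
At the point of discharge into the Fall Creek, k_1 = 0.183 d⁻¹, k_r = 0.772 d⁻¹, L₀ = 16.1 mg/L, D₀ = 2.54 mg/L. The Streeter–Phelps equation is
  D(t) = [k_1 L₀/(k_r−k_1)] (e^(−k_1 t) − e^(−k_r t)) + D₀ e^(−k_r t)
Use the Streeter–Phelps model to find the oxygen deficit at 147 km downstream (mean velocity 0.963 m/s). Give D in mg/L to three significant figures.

D ≈ 2.99 mg/L

Travel time t = x/v = 147 km / (0.963 m/s) = 147000 m / 0.963 m/s = 152600 s = 1.767 d.
k_1 L₀/(k_r−k_1) = 0.183×16.1/(0.772−0.183) = 2.946/0.5890 = 5.002 mg/L.
e^(−k_1 t) = e^(−0.183×1.767) = 0.7237; e^(−k_r t) = e^(−0.772×1.767) = 0.2557.
D = 5.002 × (0.7237 − 0.2557) + 2.54 × 0.2557 = 2.341 + 0.6494 = 2.991 mg/L.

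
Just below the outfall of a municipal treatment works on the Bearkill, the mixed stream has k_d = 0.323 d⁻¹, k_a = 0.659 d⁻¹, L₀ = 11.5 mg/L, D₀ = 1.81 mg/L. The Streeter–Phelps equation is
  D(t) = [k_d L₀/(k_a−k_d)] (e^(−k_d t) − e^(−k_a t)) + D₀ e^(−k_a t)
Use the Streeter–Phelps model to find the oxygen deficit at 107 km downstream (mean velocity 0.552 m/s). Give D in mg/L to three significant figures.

D ≈ 3.25 mg/L

Travel time t = x/v = 107 km / (0.552 m/s) = 107000 m / 0.552 m/s = 193800 s = 2.244 d.
k_d L₀/(k_a−k_d) = 0.323×11.5/(0.659−0.323) = 3.715/0.3360 = 11.06 mg/L.
e^(−k_d t) = e^(−0.323×2.244) = 0.4845; e^(−k_a t) = e^(−0.659×2.244) = 0.2280.
D = 11.06 × (0.4845 − 0.2280) + 1.81 × 0.2280 = 2.836 + 0.4126 = 3.248 mg/L.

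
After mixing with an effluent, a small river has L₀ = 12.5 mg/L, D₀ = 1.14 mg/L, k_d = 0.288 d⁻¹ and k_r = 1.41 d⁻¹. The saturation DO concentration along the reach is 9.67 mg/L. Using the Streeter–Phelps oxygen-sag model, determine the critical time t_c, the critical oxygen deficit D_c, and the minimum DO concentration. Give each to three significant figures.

t_c = [1/(k_r−k_d)] ln[(k_r/k_d)(1 − D₀(k_r−k_d)/(k_d L₀))]
= [1/(1.41−0.288)] ln[(1.41/0.288)(1 − 1.14×1.122/(0.288×12.5))]
= (1/1.122) ln[4.896 × 0.6447] = 0.8913 × ln(3.156) = 0.8913 × 1.149 = 1.024 d.
L(t_c) = L₀ e^(−k_d t_c) = 12.5 × 0.7445 = 9.306 mg/L, and at the critical point k_r D_c = k_d L, so D_c = (0.288/1.41) × 9.306 = 1.901 mg/L.
Minimum DO = C_s − D_c = 9.67 − 1.901 = 7.769 mg/L.

t_c ≈ 1.02 d; D_c ≈ 1.90 mg/L; min DO ≈ 7.77 mg/L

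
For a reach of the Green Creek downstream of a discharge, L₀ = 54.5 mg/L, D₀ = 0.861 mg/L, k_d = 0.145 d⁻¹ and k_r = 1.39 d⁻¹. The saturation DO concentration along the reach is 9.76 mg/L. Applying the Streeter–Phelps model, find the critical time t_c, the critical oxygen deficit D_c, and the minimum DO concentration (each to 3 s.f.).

t_c ≈ 1.70 d; D_c ≈ 4.44 mg/L; min DO ≈ 5.32 mg/L

t_c = [1/(k_r−k_d)] ln[(k_r/k_d)(1 − D₀(k_r−k_d)/(k_d L₀))]
= [1/(1.39−0.145)] ln[(1.39/0.145)(1 − 0.861×1.245/(0.145×54.5))]
= (1/1.245) ln[9.586 × 0.8644] = 0.8032 × ln(8.286) = 0.8032 × 2.115 = 1.698 d.
L(t_c) = L₀ e^(−k_d t_c) = 54.5 × 0.7817 = 42.60 mg/L, and at the critical point k_r D_c = k_d L, so D_c = (0.145/1.39) × 42.60 = 4.444 mg/L.
Minimum DO = C_s − D_c = 9.76 − 4.444 = 5.316 mg/L.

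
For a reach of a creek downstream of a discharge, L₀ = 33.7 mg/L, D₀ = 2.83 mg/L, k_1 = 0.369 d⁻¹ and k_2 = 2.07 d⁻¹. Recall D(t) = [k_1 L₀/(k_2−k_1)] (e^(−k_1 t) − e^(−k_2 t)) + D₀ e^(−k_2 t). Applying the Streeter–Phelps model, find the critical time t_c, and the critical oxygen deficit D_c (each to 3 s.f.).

t_c ≈ 0.726 d; D_c ≈ 4.60 mg/L

t_c = [1/(k_2−k_1)] ln[(k_2/k_1)(1 − D₀(k_2−k_1)/(k_1 L₀))]
= [1/(2.07−0.369)] ln[(2.07/0.369)(1 − 2.83×1.701/(0.369×33.7))]
= (1/1.701) ln[5.610 × 0.6129] = 0.5879 × ln(3.438) = 0.5879 × 1.235 = 0.7260 d.
L(t_c) = L₀ e^(−k_1 t_c) = 33.7 × 0.7650 = 25.78 mg/L, and at the critical point k_2 D_c = k_1 L, so D_c = (0.369/2.07) × 25.78 = 4.596 mg/L.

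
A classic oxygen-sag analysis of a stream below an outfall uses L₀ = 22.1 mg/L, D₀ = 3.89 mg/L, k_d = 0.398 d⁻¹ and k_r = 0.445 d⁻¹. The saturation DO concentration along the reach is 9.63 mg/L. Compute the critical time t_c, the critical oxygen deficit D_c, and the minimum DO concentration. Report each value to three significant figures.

With k_r/k_d = 1.118 and 1 − D₀(k_r−k_d)/(k_d L₀) = 0.9792,
t_c = ln(1.118 × 0.9792) / (0.445 − 0.398) = ln(1.095) / 0.04700 = 0.09062/0.04700 = 1.928 d.
L(t_c) = L₀ e^(−k_d t_c) = 22.1 × 0.4642 = 10.26 mg/L, and at the critical point k_r D_c = k_d L, so D_c = (0.398/0.445) × 10.26 = 9.176 mg/L.
Minimum DO = C_s − D_c = 9.63 − 9.176 = 0.4539 mg/L.

t_c ≈ 1.93 d; D_c ≈ 9.18 mg/L; min DO ≈ 0.454 mg/L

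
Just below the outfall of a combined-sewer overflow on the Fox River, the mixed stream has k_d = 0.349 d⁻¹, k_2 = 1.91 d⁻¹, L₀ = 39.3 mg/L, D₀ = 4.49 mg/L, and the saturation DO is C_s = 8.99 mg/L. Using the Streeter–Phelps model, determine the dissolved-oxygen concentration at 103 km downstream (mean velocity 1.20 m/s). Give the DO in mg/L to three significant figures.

DO ≈ 3.42 mg/L

Travel time t = x/v = 103 km / (1.20 m/s) = 103000 m / 1.20 m/s = 85830 s = 0.9934 d.
k_d L₀/(k_2−k_d) = 0.349×39.3/(1.91−0.349) = 13.72/1.561 = 8.786 mg/L.
e^(−k_d t) = e^(−0.349×0.9934) = 0.7070; e^(−k_2 t) = e^(−1.91×0.9934) = 0.1499.
D = 8.786 × (0.7070 − 0.1499) + 4.49 × 0.1499 = 4.895 + 0.6733 = 5.568 mg/L.
DO = C_s − D = 8.99 − 5.568 = 3.422 mg/L.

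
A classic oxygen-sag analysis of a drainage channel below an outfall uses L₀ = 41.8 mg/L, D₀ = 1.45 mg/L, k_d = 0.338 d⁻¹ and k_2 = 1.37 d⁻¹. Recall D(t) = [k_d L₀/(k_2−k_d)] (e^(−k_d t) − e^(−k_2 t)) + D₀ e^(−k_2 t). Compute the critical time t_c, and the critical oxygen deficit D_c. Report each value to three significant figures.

At the critical point dD/dt = 0, so k_d L₀ e^(−k_d t) = k_2 D. Substituting D(t) from the Streeter–Phelps equation and solving for t gives
t_c = ln[(k_2/k_d)(1 − D₀(k_2−k_d)/(k_d L₀))] / (k_2−k_d).
Here k_2−k_d = 1.032 d⁻¹ and 1 − D₀(k_2−k_d)/(k_d L₀) = 1 − 1.45×1.032/(0.338×41.8) = 0.8941, so
t_c = ln(4.053 × 0.8941) / 1.032 = 1.288 / 1.032 = 1.248 d.
D_c = (k_d/k_2) L₀ e^(−k_d t_c) = (0.338/1.37) × 41.8 × e^(−0.338×1.248) = 0.2467 × 41.8 × 0.6559 = 6.764 mg/L.

t_c ≈ 1.25 d; D_c ≈ 6.76 mg/L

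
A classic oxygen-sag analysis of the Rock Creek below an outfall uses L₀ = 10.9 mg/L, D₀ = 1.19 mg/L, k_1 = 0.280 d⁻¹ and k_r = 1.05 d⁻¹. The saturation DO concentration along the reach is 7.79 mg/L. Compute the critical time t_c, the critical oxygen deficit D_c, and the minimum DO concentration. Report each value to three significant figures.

t_c ≈ 1.25 d; D_c ≈ 2.05 mg/L; min DO ≈ 5.74 mg/L

With k_r/k_1 = 3.750 and 1 − D₀(k_r−k_1)/(k_1 L₀) = 0.6998,
t_c = ln(3.750 × 0.6998) / (1.05 − 0.280) = ln(2.624) / 0.7700 = 0.9648/0.7700 = 1.253 d.
L(t_c) = L₀ e^(−k_1 t_c) = 10.9 × 0.7041 = 7.675 mg/L, and at the critical point k_r D_c = k_1 L, so D_c = (0.280/1.05) × 7.675 = 2.047 mg/L.
Minimum DO = C_s − D_c = 7.79 − 2.047 = 5.743 mg/L.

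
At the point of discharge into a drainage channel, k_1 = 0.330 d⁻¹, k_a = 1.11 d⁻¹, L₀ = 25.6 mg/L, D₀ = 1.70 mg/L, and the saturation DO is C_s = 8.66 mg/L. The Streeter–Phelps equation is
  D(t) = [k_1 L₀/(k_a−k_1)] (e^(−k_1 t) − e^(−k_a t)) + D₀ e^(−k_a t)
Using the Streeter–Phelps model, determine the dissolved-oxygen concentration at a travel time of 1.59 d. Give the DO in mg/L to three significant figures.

k_1 L₀/(k_a−k_1) = 0.330×25.6/(1.11−0.330) = 8.448/0.7800 = 10.83 mg/L.
e^(−k_1 t) = e^(−0.330×1.590) = 0.5917; e^(−k_a t) = e^(−1.11×1.590) = 0.1712.
D = 10.83 × (0.5917 − 0.1712) + 1.70 × 0.1712 = 4.555 + 0.2910 = 4.846 mg/L.
DO = C_s − D = 8.66 − 4.846 = 3.814 mg/L.

DO ≈ 3.81 mg/L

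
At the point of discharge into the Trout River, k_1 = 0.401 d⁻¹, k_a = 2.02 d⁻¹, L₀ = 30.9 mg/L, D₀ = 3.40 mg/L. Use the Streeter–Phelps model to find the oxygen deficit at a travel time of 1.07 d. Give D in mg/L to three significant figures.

D ≈ 4.49 mg/L

k_1 L₀/(k_a−k_1) = 0.401×30.9/(2.02−0.401) = 12.39/1.619 = 7.653 mg/L.
e^(−k_1 t) = e^(−0.401×1.070) = 0.6511; e^(−k_a t) = e^(−2.02×1.070) = 0.1152.
D = 7.653 × (0.6511 − 0.1152) + 3.40 × 0.1152 = 4.102 + 0.3916 = 4.493 mg/L.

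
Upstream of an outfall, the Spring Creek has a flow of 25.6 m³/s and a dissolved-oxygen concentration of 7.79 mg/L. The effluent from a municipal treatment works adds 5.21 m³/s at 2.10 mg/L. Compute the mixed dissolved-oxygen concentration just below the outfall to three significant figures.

6.83 mg/L

Flow-weighted mixing: C = (Q_r C_r + Q_w C_w)/(Q_r + Q_w)
= (25.6×7.79 + 5.21×2.10)/(25.6 + 5.21) = 210.4/30.81 = 6.828 mg/L.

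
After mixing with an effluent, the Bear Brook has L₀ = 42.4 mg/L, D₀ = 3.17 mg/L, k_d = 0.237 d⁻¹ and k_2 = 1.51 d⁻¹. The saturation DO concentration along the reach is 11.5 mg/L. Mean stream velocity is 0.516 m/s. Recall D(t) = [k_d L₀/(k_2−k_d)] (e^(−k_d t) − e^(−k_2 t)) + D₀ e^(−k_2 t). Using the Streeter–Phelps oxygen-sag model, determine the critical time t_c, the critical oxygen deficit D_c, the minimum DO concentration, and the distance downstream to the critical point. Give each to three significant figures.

t_c = [1/(k_2−k_d)] ln[(k_2/k_d)(1 − D₀(k_2−k_d)/(k_d L₀))]
= [1/(1.51−0.237)] ln[(1.51/0.237)(1 − 3.17×1.273/(0.237×42.4))]
= (1/1.273) ln[6.371 × 0.5984] = 0.7855 × ln(3.813) = 0.7855 × 1.338 = 1.051 d.
D_c = (k_d/k_2) L₀ e^(−k_d t_c) = (0.237/1.51) × 42.4 × e^(−0.237×1.051) = 0.1570 × 42.4 × 0.7795 = 5.187 mg/L.
Minimum DO = C_s − D_c = 11.5 − 5.187 = 6.313 mg/L.
x_c = v t_c = 0.516 m/s × 1.051 d × 86400 s/d = 46870 m ≈ 46.9 km.

t_c ≈ 1.05 d; D_c ≈ 5.19 mg/L; min DO ≈ 6.31 mg/L; x_c ≈ 46.9 km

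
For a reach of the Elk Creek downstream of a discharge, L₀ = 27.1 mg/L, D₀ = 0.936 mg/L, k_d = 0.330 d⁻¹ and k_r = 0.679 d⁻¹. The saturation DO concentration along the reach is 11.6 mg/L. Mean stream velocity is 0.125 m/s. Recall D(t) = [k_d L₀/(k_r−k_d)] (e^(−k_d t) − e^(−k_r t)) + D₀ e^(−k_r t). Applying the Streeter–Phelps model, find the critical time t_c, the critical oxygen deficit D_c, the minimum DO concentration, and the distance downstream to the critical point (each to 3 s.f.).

t_c ≈ 1.96 d; D_c ≈ 6.90 mg/L; min DO ≈ 4.70 mg/L; x_c ≈ 21.2 km

At the critical point dD/dt = 0, so k_d L₀ e^(−k_d t) = k_r D. Substituting D(t) from the Streeter–Phelps equation and solving for t gives
t_c = ln[(k_r/k_d)(1 − D₀(k_r−k_d)/(k_d L₀))] / (k_r−k_d).
Here k_r−k_d = 0.3490 d⁻¹ and 1 − D₀(k_r−k_d)/(k_d L₀) = 1 − 0.936×0.3490/(0.330×27.1) = 0.9635, so
t_c = ln(2.058 × 0.9635) / 0.3490 = 0.6843 / 0.3490 = 1.961 d.
D_c = (k_d/k_r) L₀ e^(−k_d t_c) = (0.330/0.679) × 27.1 × e^(−0.330×1.961) = 0.4860 × 27.1 × 0.5236 = 6.896 mg/L.
Minimum DO = C_s − D_c = 11.6 − 6.896 = 4.704 mg/L.
x_c = v t_c = 0.125 m/s × 1.961 d × 86400 s/d = 21180 m ≈ 21.2 km.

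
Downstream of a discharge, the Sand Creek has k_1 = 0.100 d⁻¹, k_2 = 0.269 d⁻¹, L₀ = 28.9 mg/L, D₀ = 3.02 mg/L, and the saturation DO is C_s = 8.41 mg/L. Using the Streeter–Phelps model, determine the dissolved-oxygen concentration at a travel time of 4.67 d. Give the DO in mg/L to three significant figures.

DO ≈ 1.70 mg/L

k_1 L₀/(k_2−k_1) = 0.100×28.9/(0.269−0.100) = 2.890/0.1690 = 17.10 mg/L.
e^(−k_1 t) = e^(−0.100×4.670) = 0.6269; e^(−k_2 t) = e^(−0.269×4.670) = 0.2847.
D = 17.10 × (0.6269 − 0.2847) + 3.02 × 0.2847 = 5.851 + 0.8599 = 6.711 mg/L.
DO = C_s − D = 8.41 − 6.711 = 1.699 mg/L.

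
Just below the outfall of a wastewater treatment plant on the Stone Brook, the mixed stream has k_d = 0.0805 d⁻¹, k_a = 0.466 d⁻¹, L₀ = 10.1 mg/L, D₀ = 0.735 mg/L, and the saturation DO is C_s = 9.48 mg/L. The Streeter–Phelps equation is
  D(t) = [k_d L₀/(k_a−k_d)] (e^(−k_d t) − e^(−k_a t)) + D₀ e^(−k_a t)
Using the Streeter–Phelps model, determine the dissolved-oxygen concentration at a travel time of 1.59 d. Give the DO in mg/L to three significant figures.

DO ≈ 8.28 mg/L

k_d L₀/(k_a−k_d) = 0.0805×10.1/(0.466−0.0805) = 0.8130/0.3855 = 2.109 mg/L.
e^(−k_d t) = e^(−0.0805×1.590) = 0.8799; e^(−k_a t) = e^(−0.466×1.590) = 0.4767.
D = 2.109 × (0.8799 − 0.4767) + 0.735 × 0.4767 = 0.8504 + 0.3503 = 1.201 mg/L.
DO = C_s − D = 9.48 − 1.201 = 8.279 mg/L.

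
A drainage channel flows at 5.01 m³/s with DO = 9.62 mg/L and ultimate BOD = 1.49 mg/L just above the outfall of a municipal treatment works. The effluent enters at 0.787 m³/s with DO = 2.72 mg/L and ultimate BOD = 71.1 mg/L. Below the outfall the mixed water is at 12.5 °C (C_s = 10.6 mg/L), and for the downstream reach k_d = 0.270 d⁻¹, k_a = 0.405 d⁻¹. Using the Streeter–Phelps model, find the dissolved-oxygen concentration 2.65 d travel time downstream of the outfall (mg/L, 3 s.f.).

Mixed DO = (5.01×9.62 + 0.787×2.72)/(5.01+0.787) = 50.34/5.797 = 8.683 mg/L.
Mixed L₀ = (5.01×1.49 + 0.787×71.1)/(5.797) = 63.42/5.797 = 10.94 mg/L.
Initial deficit D₀ = C_s − DO₀ = 10.6 − 8.683 = 1.917 mg/L.
D(2.65) = [0.270×10.94/(0.405−0.270)](e^(−0.270×2.65) − e^(−0.405×2.65)) + 1.917 e^(−0.405×2.65)
= 21.88 × (0.4889 − 0.3419) + 1.917 × 0.3419 = 3.873 mg/L.
DO = 10.6 − 3.873 = 6.727 mg/L.

DO ≈ 6.73 mg/L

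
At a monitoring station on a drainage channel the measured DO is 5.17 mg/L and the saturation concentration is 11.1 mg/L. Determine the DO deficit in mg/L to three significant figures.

D ≈ 5.93 mg/L

D = C_s − C = 11.1 − 5.17 = 5.93 mg/L.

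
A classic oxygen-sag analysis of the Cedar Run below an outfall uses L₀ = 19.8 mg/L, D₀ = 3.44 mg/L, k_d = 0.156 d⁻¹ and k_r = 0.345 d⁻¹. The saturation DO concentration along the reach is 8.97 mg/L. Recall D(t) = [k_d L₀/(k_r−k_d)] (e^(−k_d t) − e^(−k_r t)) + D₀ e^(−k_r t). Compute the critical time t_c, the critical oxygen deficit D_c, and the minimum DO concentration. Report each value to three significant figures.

t_c ≈ 2.95 d; D_c ≈ 5.65 mg/L; min DO ≈ 3.32 mg/L

t_c = [1/(k_r−k_d)] ln[(k_r/k_d)(1 − D₀(k_r−k_d)/(k_d L₀))]
= [1/(0.345−0.156)] ln[(0.345/0.156)(1 − 3.44×0.1890/(0.156×19.8))]
= (1/0.1890) ln[2.212 × 0.7895] = 5.291 × ln(1.746) = 5.291 × 0.5573 = 2.949 d.
D_c = (k_d/k_r) L₀ e^(−k_d t_c) = (0.156/0.345) × 19.8 × e^(−0.156×2.949) = 0.4522 × 19.8 × 0.6313 = 5.652 mg/L.
Minimum DO = C_s − D_c = 8.97 − 5.652 = 3.318 mg/L.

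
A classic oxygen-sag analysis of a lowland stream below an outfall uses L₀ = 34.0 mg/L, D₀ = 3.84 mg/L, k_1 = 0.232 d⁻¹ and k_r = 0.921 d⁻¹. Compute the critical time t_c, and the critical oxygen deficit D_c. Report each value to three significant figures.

t_c ≈ 1.41 d; D_c ≈ 6.18 mg/L

At the critical point dD/dt = 0, so k_1 L₀ e^(−k_1 t) = k_r D. Substituting D(t) from the Streeter–Phelps equation and solving for t gives
t_c = ln[(k_r/k_1)(1 − D₀(k_r−k_1)/(k_1 L₀))] / (k_r−k_1).
Here k_r−k_1 = 0.6890 d⁻¹ and 1 − D₀(k_r−k_1)/(k_1 L₀) = 1 − 3.84×0.6890/(0.232×34.0) = 0.6646, so
t_c = ln(3.970 × 0.6646) / 0.6890 = 0.9701 / 0.6890 = 1.408 d.
D_c = (k_1/k_r) L₀ e^(−k_1 t_c) = (0.232/0.921) × 34.0 × e^(−0.232×1.408) = 0.2519 × 34.0 × 0.7213 = 6.178 mg/L.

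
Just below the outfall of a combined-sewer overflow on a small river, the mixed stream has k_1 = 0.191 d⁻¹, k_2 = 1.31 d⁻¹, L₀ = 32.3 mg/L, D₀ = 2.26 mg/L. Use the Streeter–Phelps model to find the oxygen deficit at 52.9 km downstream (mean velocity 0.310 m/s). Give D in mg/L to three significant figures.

Travel time t = x/v = 52.9 km / (0.310 m/s) = 52900 m / 0.310 m/s = 170600 s = 1.975 d.
k_1 L₀/(k_2−k_1) = 0.191×32.3/(1.31−0.191) = 6.169/1.119 = 5.513 mg/L.
e^(−k_1 t) = e^(−0.191×1.975) = 0.6858; e^(−k_2 t) = e^(−1.31×1.975) = 0.07522.
D = 5.513 × (0.6858 − 0.07522) + 2.26 × 0.07522 = 3.366 + 0.1700 = 3.536 mg/L.

D ≈ 3.54 mg/L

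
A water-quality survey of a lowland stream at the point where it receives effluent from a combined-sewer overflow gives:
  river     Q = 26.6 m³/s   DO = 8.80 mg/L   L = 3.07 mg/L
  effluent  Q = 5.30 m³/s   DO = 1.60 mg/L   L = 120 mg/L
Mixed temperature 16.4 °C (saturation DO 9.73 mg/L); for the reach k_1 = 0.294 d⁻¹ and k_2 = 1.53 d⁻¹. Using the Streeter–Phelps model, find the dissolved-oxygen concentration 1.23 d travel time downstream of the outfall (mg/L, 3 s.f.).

Mixed DO = (26.6×8.80 + 5.30×1.60)/(26.6+5.30) = 242.6/31.90 = 7.604 mg/L.
Mixed L₀ = (26.6×3.07 + 5.30×120)/(31.90) = 717.7/31.90 = 22.50 mg/L.
Initial deficit D₀ = C_s − DO₀ = 9.73 − 7.604 = 2.126 mg/L.
D(1.23) = [0.294×22.50/(1.53−0.294)](e^(−0.294×1.23) − e^(−1.53×1.23)) + 2.126 e^(−1.53×1.23)
= 5.351 × (0.6965 − 0.1523) + 2.126 × 0.1523 = 3.236 mg/L.
DO = 9.73 − 3.236 = 6.494 mg/L.

DO ≈ 6.49 mg/L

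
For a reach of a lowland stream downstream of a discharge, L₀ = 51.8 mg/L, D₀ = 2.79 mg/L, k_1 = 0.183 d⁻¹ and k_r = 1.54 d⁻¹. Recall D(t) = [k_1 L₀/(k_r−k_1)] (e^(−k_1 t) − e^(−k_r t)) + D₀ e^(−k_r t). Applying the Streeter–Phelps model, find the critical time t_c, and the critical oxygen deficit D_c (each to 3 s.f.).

t_c ≈ 1.19 d; D_c ≈ 4.95 mg/L

At the critical point dD/dt = 0, so k_1 L₀ e^(−k_1 t) = k_r D. Substituting D(t) from the Streeter–Phelps equation and solving for t gives
t_c = ln[(k_r/k_1)(1 − D₀(k_r−k_1)/(k_1 L₀))] / (k_r−k_1).
Here k_r−k_1 = 1.357 d⁻¹ and 1 − D₀(k_r−k_1)/(k_1 L₀) = 1 − 2.79×1.357/(0.183×51.8) = 0.6006, so
t_c = ln(8.415 × 0.6006) / 1.357 = 1.620 / 1.357 = 1.194 d.
D_c = (k_1/k_r) L₀ e^(−k_1 t_c) = (0.183/1.54) × 51.8 × e^(−0.183×1.194) = 0.1188 × 51.8 × 0.8037 = 4.947 mg/L.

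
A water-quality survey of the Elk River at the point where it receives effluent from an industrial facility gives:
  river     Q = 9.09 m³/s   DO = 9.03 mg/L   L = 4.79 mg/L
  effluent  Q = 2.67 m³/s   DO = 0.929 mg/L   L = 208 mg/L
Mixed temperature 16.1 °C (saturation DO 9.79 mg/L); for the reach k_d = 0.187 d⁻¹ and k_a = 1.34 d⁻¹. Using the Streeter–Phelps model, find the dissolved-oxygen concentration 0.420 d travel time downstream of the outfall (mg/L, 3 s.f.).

DO ≈ 5.38 mg/L

Mixed DO = (9.09×9.03 + 2.67×0.929)/(9.09+2.67) = 84.56/11.76 = 7.191 mg/L.
Mixed L₀ = (9.09×4.79 + 2.67×208)/(11.76) = 598.9/11.76 = 50.93 mg/L.
Initial deficit D₀ = C_s − DO₀ = 9.79 − 7.191 = 2.599 mg/L.
D(0.420) = [0.187×50.93/(1.34−0.187)](e^(−0.187×0.420) − e^(−1.34×0.420)) + 2.599 e^(−1.34×0.420)
= 8.260 × (0.9245 − 0.5696) + 2.599 × 0.5696 = 4.412 mg/L.
DO = 9.79 − 4.412 = 5.378 mg/L.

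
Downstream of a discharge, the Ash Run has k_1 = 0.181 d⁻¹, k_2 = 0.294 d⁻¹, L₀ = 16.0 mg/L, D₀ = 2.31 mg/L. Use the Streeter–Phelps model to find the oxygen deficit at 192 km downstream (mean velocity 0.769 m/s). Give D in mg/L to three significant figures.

Travel time t = x/v = 192 km / (0.769 m/s) = 192000 m / 0.769 m/s = 249700 s = 2.890 d.
k_1 L₀/(k_2−k_1) = 0.181×16.0/(0.294−0.181) = 2.896/0.1130 = 25.63 mg/L.
e^(−k_1 t) = e^(−0.181×2.890) = 0.5927; e^(−k_2 t) = e^(−0.294×2.890) = 0.4276.
D = 25.63 × (0.5927 − 0.4276) + 2.31 × 0.4276 = 4.232 + 0.9877 = 5.220 mg/L.

D ≈ 5.22 mg/L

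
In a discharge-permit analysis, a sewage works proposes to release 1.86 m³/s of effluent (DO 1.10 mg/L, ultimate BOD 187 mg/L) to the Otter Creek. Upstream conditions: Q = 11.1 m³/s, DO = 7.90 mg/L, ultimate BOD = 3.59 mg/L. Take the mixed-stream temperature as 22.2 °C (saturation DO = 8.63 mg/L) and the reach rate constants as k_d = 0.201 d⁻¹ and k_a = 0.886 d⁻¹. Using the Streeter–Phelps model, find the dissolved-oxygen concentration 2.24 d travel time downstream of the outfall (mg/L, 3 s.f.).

Mixed DO = (11.1×7.90 + 1.86×1.10)/(11.1+1.86) = 89.74/12.96 = 6.924 mg/L.
Mixed L₀ = (11.1×3.59 + 1.86×187)/(12.96) = 387.7/12.96 = 29.91 mg/L.
Initial deficit D₀ = C_s − DO₀ = 8.63 − 6.924 = 1.706 mg/L.
D(2.24) = [0.201×29.91/(0.886−0.201)](e^(−0.201×2.24) − e^(−0.886×2.24)) + 1.706 e^(−0.886×2.24)
= 8.777 × (0.6375 − 0.1374) + 1.706 × 0.1374 = 4.623 mg/L.
DO = 8.63 − 4.623 = 4.007 mg/L.

DO ≈ 4.01 mg/L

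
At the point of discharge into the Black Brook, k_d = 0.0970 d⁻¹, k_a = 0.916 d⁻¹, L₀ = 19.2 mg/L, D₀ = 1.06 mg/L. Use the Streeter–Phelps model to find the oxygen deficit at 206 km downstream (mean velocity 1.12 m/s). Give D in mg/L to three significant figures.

D ≈ 1.68 mg/L

Travel time t = x/v = 206 km / (1.12 m/s) = 206000 m / 1.12 m/s = 183900 s = 2.129 d.
k_d L₀/(k_a−k_d) = 0.0970×19.2/(0.916−0.0970) = 1.862/0.8190 = 2.274 mg/L.
e^(−k_d t) = e^(−0.0970×2.129) = 0.8134; e^(−k_a t) = e^(−0.916×2.129) = 0.1423.
D = 2.274 × (0.8134 − 0.1423) + 1.06 × 0.1423 = 1.526 + 0.1508 = 1.677 mg/L.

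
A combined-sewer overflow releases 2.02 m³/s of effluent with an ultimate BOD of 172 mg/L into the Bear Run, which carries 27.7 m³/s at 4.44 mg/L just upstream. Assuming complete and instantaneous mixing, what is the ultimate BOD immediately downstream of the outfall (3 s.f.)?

Flow-weighted mixing: C = (Q_r C_r + Q_w C_w)/(Q_r + Q_w)
= (27.7×4.44 + 2.02×172)/(27.7 + 2.02) = 470.4/29.72 = 15.83 mg/L.

15.8 mg/L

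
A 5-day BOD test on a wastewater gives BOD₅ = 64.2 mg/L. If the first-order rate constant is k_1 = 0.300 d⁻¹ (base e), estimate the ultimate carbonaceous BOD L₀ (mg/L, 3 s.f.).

L₀ ≈ 82.6 mg/L

BOD₅ = L₀(1 − e^(−5k_1)) ⇒ L₀ = BOD₅ / (1 − e^(−5×0.300))
= 64.2 / (1 − 0.2231) = 64.2 / 0.7769 = 82.64 mg/L.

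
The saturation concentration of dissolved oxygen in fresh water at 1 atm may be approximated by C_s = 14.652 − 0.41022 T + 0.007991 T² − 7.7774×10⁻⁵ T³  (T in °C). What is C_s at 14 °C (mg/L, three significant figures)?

C_s ≈ 10.3 mg/L

C_s = 14.652 − 0.41022×14 + 0.007991×14² − 7.7774×10⁻⁵×14³ = 10.26 mg/L.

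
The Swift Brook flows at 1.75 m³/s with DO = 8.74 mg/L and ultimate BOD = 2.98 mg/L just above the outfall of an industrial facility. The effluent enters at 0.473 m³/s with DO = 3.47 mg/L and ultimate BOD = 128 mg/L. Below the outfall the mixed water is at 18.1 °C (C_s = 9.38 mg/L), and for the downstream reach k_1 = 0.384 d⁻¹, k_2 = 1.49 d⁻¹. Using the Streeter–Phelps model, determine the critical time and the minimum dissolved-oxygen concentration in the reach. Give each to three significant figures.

Mixed DO = (1.75×8.74 + 0.473×3.47)/(1.75+0.473) = 16.94/2.223 = 7.619 mg/L.
Mixed L₀ = (1.75×2.98 + 0.473×128)/(2.223) = 65.76/2.223 = 29.58 mg/L.
Initial deficit D₀ = C_s − DO₀ = 9.38 − 7.619 = 1.761 mg/L.
t_c = (1/1.106) ln[(1.49/0.384)(1 − 1.761×1.106/(0.384×29.58))] = 0.9042 × ln(3.215) = 1.056 d.
D_c = (0.384/1.49) × 29.58 × e^(−0.384×1.056) = 0.2577 × 29.58 × 0.6667 = 5.083 mg/L.
Minimum DO = 9.38 − 5.083 = 4.297 mg/L.

t_c ≈ 1.06 d; minimum DO ≈ 4.30 mg/L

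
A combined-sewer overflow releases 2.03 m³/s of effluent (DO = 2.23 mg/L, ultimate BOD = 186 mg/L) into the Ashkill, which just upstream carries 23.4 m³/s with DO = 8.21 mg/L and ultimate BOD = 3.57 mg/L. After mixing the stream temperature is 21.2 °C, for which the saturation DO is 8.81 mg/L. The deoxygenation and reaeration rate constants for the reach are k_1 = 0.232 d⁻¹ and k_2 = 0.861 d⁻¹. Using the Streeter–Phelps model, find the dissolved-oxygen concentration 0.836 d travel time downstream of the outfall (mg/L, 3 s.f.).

Mixed DO = (23.4×8.21 + 2.03×2.23)/(23.4+2.03) = 196.6/25.43 = 7.733 mg/L.
Mixed L₀ = (23.4×3.57 + 2.03×186)/(25.43) = 461.1/25.43 = 18.13 mg/L.
Initial deficit D₀ = C_s − DO₀ = 8.81 − 7.733 = 1.077 mg/L.
D(0.836) = [0.232×18.13/(0.861−0.232)](e^(−0.232×0.836) − e^(−0.861×0.836)) + 1.077 e^(−0.861×0.836)
= 6.688 × (0.8237 − 0.4869) + 1.077 × 0.4869 = 2.777 mg/L.
DO = 8.81 − 2.777 = 6.033 mg/L.

DO ≈ 6.03 mg/L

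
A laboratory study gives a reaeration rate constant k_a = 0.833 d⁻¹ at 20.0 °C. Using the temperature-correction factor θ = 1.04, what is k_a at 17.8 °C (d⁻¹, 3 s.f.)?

k_a(T₂) = k_a(T₁) · θ^(T₂−T₁) = 0.833 × 1.04^(17.8−20.0)
= 0.833 × 1.04^-2.20 = 0.833 × 0.9173 = 0.7641 d⁻¹.

k_a ≈ 0.764 d⁻¹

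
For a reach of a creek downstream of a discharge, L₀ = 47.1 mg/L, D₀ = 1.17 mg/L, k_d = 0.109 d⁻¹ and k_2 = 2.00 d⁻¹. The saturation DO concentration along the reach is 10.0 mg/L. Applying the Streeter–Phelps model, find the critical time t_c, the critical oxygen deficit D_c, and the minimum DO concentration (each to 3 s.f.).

t_c = [1/(k_2−k_d)] ln[(k_2/k_d)(1 − D₀(k_2−k_d)/(k_d L₀))]
= [1/(2.00−0.109)] ln[(2.00/0.109)(1 − 1.17×1.891/(0.109×47.1))]
= (1/1.891) ln[18.35 × 0.5690] = 0.5288 × ln(10.44) = 0.5288 × 2.346 = 1.240 d.
L(t_c) = L₀ e^(−k_d t_c) = 47.1 × 0.8735 = 41.14 mg/L, and at the critical point k_2 D_c = k_d L, so D_c = (0.109/2.00) × 41.14 = 2.242 mg/L.
Minimum DO = C_s − D_c = 10.0 − 2.242 = 7.758 mg/L.

t_c ≈ 1.24 d; D_c ≈ 2.24 mg/L; min DO ≈ 7.76 mg/L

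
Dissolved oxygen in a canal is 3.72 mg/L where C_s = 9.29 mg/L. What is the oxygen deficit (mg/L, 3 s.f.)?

D ≈ 5.57 mg/L

D = C_s − C = 9.29 − 3.72 = 5.57 mg/L.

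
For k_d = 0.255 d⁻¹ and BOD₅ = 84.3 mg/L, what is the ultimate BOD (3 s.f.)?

BOD₅ = L₀(1 − e^(−5k_d)) ⇒ L₀ = BOD₅ / (1 − e^(−5×0.255))
= 84.3 / (1 − 0.2794) = 84.3 / 0.7206 = 117.0 mg/L.

L₀ ≈ 117 mg/L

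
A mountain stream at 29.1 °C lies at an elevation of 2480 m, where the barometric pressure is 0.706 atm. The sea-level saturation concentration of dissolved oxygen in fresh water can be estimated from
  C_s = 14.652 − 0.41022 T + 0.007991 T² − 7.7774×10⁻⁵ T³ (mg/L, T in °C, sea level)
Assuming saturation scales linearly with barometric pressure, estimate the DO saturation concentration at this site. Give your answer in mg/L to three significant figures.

At sea level: C_s = 14.652 − 0.41022×29.1 + 0.007991×29.1² − 7.7774×10⁻⁵×29.1³ = 7.565 mg/L.
Pressure correction: C_s' = 7.565 × 0.706 = 5.341 mg/L.

C_s ≈ 5.34 mg/L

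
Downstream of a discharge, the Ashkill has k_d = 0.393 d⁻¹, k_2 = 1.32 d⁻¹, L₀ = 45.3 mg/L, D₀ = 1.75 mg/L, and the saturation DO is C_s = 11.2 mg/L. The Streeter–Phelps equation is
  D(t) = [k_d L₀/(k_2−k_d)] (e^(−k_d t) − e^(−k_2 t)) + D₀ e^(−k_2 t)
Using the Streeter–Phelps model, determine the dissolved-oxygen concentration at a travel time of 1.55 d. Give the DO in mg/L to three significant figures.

DO ≈ 3.01 mg/L

k_d L₀/(k_2−k_d) = 0.393×45.3/(1.32−0.393) = 17.80/0.9270 = 19.20 mg/L.
e^(−k_d t) = e^(−0.393×1.550) = 0.5438; e^(−k_2 t) = e^(−1.32×1.550) = 0.1293.
D = 19.20 × (0.5438 − 0.1293) + 1.75 × 0.1293 = 7.962 + 0.2262 = 8.188 mg/L.
DO = C_s − D = 11.2 − 8.188 = 3.012 mg/L.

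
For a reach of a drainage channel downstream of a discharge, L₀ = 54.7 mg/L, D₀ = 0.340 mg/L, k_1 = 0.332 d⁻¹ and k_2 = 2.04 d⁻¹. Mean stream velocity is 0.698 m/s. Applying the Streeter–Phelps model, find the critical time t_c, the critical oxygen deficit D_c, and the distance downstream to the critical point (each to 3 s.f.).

t_c ≈ 1.04 d; D_c ≈ 6.29 mg/L; x_c ≈ 63.0 km

With k_2/k_1 = 6.145 and 1 − D₀(k_2−k_1)/(k_1 L₀) = 0.9680,
t_c = ln(6.145 × 0.9680) / (2.04 − 0.332) = ln(5.948) / 1.708 = 1.783/1.708 = 1.044 d.
D_c = (k_1/k_2) L₀ e^(−k_1 t_c) = (0.332/2.04) × 54.7 × e^(−0.332×1.044) = 0.1627 × 54.7 × 0.7071 = 6.295 mg/L.
x_c = v t_c = 0.698 m/s × 1.044 d × 86400 s/d = 62960 m ≈ 63.0 km.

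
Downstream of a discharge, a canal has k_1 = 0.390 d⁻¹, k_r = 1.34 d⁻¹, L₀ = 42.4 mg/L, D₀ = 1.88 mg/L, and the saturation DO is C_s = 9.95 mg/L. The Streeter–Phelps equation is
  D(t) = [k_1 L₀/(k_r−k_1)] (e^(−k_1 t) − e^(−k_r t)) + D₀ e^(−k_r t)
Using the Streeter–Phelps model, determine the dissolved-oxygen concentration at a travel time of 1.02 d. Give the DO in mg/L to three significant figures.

DO ≈ 2.21 mg/L

k_1 L₀/(k_r−k_1) = 0.390×42.4/(1.34−0.390) = 16.54/0.9500 = 17.41 mg/L.
e^(−k_1 t) = e^(−0.390×1.020) = 0.6718; e^(−k_r t) = e^(−1.34×1.020) = 0.2549.
D = 17.41 × (0.6718 − 0.2549) + 1.88 × 0.2549 = 7.256 + 0.4793 = 7.736 mg/L.
DO = C_s − D = 9.95 − 7.736 = 2.214 mg/L.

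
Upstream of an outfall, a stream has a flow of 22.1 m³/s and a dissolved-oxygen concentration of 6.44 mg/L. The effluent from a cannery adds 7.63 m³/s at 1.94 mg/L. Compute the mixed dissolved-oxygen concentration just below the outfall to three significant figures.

5.29 mg/L

Flow-weighted mixing: C = (Q_r C_r + Q_w C_w)/(Q_r + Q_w)
= (22.1×6.44 + 7.63×1.94)/(22.1 + 7.63) = 157.1/29.73 = 5.285 mg/L.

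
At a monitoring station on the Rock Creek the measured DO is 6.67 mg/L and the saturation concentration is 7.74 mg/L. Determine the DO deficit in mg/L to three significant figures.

D = C_s − C = 7.74 − 6.67 = 1.07 mg/L.

D ≈ 1.07 mg/L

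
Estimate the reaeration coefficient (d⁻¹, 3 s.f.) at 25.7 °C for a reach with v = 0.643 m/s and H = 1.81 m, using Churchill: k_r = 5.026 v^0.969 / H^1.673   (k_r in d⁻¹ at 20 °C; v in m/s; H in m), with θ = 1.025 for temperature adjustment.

k_r(20) = 5.026 × 0.643^0.969 / 1.81^1.673 = 5.026 × 0.6519 / 2.698 = 1.214 d⁻¹.
k_r(25.7) = 1.214 × 1.025^(25.7−20) = 1.214 × 1.151 = 1.398 d⁻¹.

k_r ≈ 1.40 d⁻¹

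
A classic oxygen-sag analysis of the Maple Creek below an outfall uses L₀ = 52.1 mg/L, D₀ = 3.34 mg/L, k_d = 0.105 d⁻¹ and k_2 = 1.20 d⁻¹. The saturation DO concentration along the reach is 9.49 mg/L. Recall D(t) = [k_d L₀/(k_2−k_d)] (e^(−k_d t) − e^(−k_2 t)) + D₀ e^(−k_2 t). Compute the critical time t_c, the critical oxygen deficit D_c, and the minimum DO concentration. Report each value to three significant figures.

At the critical point dD/dt = 0, so k_d L₀ e^(−k_d t) = k_2 D. Substituting D(t) from the Streeter–Phelps equation and solving for t gives
t_c = ln[(k_2/k_d)(1 − D₀(k_2−k_d)/(k_d L₀))] / (k_2−k_d).
Here k_2−k_d = 1.095 d⁻¹ and 1 − D₀(k_2−k_d)/(k_d L₀) = 1 − 3.34×1.095/(0.105×52.1) = 0.3315, so
t_c = ln(11.43 × 0.3315) / 1.095 = 1.332 / 1.095 = 1.216 d.
L(t_c) = L₀ e^(−k_d t_c) = 52.1 × 0.8801 = 45.85 mg/L, and at the critical point k_2 D_c = k_d L, so D_c = (0.105/1.20) × 45.85 = 4.012 mg/L.
Minimum DO = C_s − D_c = 9.49 − 4.012 = 5.478 mg/L.

t_c ≈ 1.22 d; D_c ≈ 4.01 mg/L; min DO ≈ 5.48 mg/L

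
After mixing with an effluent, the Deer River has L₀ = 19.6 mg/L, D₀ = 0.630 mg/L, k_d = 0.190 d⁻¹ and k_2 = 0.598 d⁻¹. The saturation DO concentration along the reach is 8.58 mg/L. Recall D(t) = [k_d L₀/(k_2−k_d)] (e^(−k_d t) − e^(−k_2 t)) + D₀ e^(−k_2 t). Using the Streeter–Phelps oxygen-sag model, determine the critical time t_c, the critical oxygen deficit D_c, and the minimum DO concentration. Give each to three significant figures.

With k_2/k_d = 3.147 and 1 − D₀(k_2−k_d)/(k_d L₀) = 0.9310,
t_c = ln(3.147 × 0.9310) / (0.598 − 0.190) = ln(2.930) / 0.4080 = 1.075/0.4080 = 2.635 d.
D_c = (k_d/k_2) L₀ e^(−k_d t_c) = (0.190/0.598) × 19.6 × e^(−0.190×2.635) = 0.3177 × 19.6 × 0.6061 = 3.775 mg/L.
Minimum DO = C_s − D_c = 8.58 − 3.775 = 4.805 mg/L.

t_c ≈ 2.63 d; D_c ≈ 3.77 mg/L; min DO ≈ 4.81 mg/L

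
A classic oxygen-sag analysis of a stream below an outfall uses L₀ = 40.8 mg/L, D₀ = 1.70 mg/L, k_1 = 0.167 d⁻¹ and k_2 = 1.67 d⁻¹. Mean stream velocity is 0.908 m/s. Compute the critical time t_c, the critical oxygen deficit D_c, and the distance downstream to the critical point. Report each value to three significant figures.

With k_2/k_1 = 10.00 and 1 − D₀(k_2−k_1)/(k_1 L₀) = 0.6250,
t_c = ln(10.00 × 0.6250) / (1.67 − 0.167) = ln(6.250) / 1.503 = 1.833/1.503 = 1.219 d.
D_c = (k_1/k_2) L₀ e^(−k_1 t_c) = (0.167/1.67) × 40.8 × e^(−0.167×1.219) = 0.1000 × 40.8 × 0.8158 = 3.328 mg/L.
x_c = v t_c = 0.908 m/s × 1.219 d × 86400 s/d = 95650 m ≈ 95.7 km.

t_c ≈ 1.22 d; D_c ≈ 3.33 mg/L; x_c ≈ 95.7 km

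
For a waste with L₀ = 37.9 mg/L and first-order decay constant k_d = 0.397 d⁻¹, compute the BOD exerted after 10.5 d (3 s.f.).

y ≈ 37.3 mg/L

y_t = L₀(1 − e^(−k_d t)) = 37.9 × (1 − e^(−0.397×10.5))
= 37.9 × (1 − 0.01548) = 37.9 × 0.9845 = 37.31 mg/L.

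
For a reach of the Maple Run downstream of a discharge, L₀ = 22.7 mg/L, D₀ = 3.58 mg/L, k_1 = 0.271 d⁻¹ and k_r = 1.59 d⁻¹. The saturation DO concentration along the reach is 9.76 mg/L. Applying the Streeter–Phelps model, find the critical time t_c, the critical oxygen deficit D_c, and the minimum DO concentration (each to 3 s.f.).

t_c = [1/(k_r−k_1)] ln[(k_r/k_1)(1 − D₀(k_r−k_1)/(k_1 L₀))]
= [1/(1.59−0.271)] ln[(1.59/0.271)(1 − 3.58×1.319/(0.271×22.7))]
= (1/1.319) ln[5.867 × 0.2324] = 0.7582 × ln(1.364) = 0.7582 × 0.3101 = 0.2351 d.
L(t_c) = L₀ e^(−k_1 t_c) = 22.7 × 0.9383 = 21.30 mg/L, and at the critical point k_r D_c = k_1 L, so D_c = (0.271/1.59) × 21.30 = 3.630 mg/L.
Minimum DO = C_s − D_c = 9.76 − 3.630 = 6.130 mg/L.

t_c ≈ 0.235 d; D_c ≈ 3.63 mg/L; min DO ≈ 6.13 mg/L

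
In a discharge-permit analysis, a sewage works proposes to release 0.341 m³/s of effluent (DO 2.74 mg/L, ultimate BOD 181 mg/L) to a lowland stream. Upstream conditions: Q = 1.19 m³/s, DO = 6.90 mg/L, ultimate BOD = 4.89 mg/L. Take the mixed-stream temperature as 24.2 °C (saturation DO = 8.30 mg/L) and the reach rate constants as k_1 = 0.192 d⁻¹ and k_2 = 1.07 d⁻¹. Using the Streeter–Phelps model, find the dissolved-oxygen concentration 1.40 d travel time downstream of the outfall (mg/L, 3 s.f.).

Mixed DO = (1.19×6.90 + 0.341×2.74)/(1.19+0.341) = 9.145/1.531 = 5.973 mg/L.
Mixed L₀ = (1.19×4.89 + 0.341×181)/(1.531) = 67.54/1.531 = 44.12 mg/L.
Initial deficit D₀ = C_s − DO₀ = 8.30 − 5.973 = 2.327 mg/L.
D(1.40) = [0.192×44.12/(1.07−0.192)](e^(−0.192×1.40) − e^(−1.07×1.40)) + 2.327 e^(−1.07×1.40)
= 9.647 × (0.7643 − 0.2236) + 2.327 × 0.2236 = 5.736 mg/L.
DO = 8.30 − 5.736 = 2.564 mg/L.

DO ≈ 2.56 mg/L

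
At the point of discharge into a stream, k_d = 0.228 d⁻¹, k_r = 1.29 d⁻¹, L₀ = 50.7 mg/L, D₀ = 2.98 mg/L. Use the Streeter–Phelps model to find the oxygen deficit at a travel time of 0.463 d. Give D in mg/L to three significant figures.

k_d L₀/(k_r−k_d) = 0.228×50.7/(1.29−0.228) = 11.56/1.062 = 10.88 mg/L.
e^(−k_d t) = e^(−0.228×0.4630) = 0.8998; e^(−k_r t) = e^(−1.29×0.4630) = 0.5503.
D = 10.88 × (0.8998 − 0.5503) + 2.98 × 0.5503 = 3.804 + 1.640 = 5.444 mg/L.

D ≈ 5.44 mg/L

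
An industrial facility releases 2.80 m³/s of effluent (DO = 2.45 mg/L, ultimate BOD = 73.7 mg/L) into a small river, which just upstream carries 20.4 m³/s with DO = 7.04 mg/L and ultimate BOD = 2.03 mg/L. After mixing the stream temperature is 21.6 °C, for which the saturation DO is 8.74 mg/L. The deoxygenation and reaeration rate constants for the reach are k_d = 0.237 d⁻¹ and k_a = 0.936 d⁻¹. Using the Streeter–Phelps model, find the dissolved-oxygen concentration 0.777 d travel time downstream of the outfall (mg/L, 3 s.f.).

DO ≈ 6.39 mg/L

Mixed DO = (20.4×7.04 + 2.80×2.45)/(20.4+2.80) = 150.5/23.20 = 6.486 mg/L.
Mixed L₀ = (20.4×2.03 + 2.80×73.7)/(23.20) = 247.8/23.20 = 10.68 mg/L.
Initial deficit D₀ = C_s − DO₀ = 8.74 − 6.486 = 2.254 mg/L.
D(0.777) = [0.237×10.68/(0.936−0.237)](e^(−0.237×0.777) − e^(−0.936×0.777)) + 2.254 e^(−0.936×0.777)
= 3.621 × (0.8318 − 0.4832) + 2.254 × 0.4832 = 2.351 mg/L.
DO = 8.74 − 2.351 = 6.389 mg/L.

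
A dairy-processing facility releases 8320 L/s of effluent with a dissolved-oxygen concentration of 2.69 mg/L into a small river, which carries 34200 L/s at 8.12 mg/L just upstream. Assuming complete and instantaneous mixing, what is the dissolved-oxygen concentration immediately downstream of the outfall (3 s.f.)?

7.06 mg/L

Flow-weighted mixing: C = (Q_r C_r + Q_w C_w)/(Q_r + Q_w)
= (34200×8.12 + 8320×2.69)/(34200 + 8320) = 300100/42520 = 7.057 mg/L.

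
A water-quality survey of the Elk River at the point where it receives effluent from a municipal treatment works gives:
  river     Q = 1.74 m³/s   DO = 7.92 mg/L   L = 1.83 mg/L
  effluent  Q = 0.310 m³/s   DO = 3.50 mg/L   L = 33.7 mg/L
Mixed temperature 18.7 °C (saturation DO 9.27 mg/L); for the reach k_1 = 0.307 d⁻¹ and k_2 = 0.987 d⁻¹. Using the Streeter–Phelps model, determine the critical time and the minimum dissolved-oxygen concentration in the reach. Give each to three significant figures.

Mixed DO = (1.74×7.92 + 0.310×3.50)/(1.74+0.310) = 14.87/2.050 = 7.252 mg/L.
Mixed L₀ = (1.74×1.83 + 0.310×33.7)/(2.050) = 13.63/2.050 = 6.649 mg/L.
Initial deficit D₀ = C_s − DO₀ = 9.27 − 7.252 = 2.018 mg/L.
t_c = (1/0.6800) ln[(0.987/0.307)(1 − 2.018×0.6800/(0.307×6.649))] = 1.471 × ln(1.053) = 0.07649 d.
D_c = (0.307/0.987) × 6.649 × e^(−0.307×0.07649) = 0.3110 × 6.649 × 0.9768 = 2.020 mg/L.
Minimum DO = 9.27 − 2.020 = 7.250 mg/L.

t_c ≈ 0.0765 d; minimum DO ≈ 7.25 mg/L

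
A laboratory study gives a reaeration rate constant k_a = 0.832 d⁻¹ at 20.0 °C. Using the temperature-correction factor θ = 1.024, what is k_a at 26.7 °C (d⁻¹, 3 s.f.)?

k_a(T₂) = k_a(T₁) · θ^(T₂−T₁) = 0.832 × 1.024^(26.7−20.0)
= 0.832 × 1.024^6.70 = 0.832 × 1.172 = 0.9753 d⁻¹.

k_a ≈ 0.975 d⁻¹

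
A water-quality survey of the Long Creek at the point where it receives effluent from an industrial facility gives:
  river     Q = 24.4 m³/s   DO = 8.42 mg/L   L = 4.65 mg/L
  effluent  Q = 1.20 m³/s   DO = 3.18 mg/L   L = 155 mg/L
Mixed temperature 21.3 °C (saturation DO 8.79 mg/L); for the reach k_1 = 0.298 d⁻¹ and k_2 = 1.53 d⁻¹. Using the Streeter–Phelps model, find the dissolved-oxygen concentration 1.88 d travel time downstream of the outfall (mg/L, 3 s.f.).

Mixed DO = (24.4×8.42 + 1.20×3.18)/(24.4+1.20) = 209.3/25.60 = 8.174 mg/L.
Mixed L₀ = (24.4×4.65 + 1.20×155)/(25.60) = 299.5/25.60 = 11.70 mg/L.
Initial deficit D₀ = C_s − DO₀ = 8.79 − 8.174 = 0.6156 mg/L.
D(1.88) = [0.298×11.70/(1.53−0.298)](e^(−0.298×1.88) − e^(−1.53×1.88)) + 0.6156 e^(−1.53×1.88)
= 2.829 × (0.5711 − 0.05634) + 0.6156 × 0.05634 = 1.491 mg/L.
DO = 8.79 − 1.491 = 7.299 mg/L.

DO ≈ 7.30 mg/L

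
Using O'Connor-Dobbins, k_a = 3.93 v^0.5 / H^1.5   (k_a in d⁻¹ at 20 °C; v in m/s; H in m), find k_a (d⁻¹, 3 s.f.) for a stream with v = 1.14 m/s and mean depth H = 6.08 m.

k_a ≈ 0.280 d⁻¹

k_a = 3.93 × 1.14^0.5 / 6.08^1.5 = 3.93 × 1.068 / 14.99 = 0.2799 d⁻¹.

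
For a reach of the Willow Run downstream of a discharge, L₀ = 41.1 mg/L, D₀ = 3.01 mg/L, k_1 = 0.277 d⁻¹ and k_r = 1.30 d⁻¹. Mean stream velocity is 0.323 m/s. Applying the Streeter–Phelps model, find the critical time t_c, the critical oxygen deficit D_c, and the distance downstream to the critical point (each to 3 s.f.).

t_c ≈ 1.20 d; D_c ≈ 6.28 mg/L; x_c ≈ 33.6 km

At the critical point dD/dt = 0, so k_1 L₀ e^(−k_1 t) = k_r D. Substituting D(t) from the Streeter–Phelps equation and solving for t gives
t_c = ln[(k_r/k_1)(1 − D₀(k_r−k_1)/(k_1 L₀))] / (k_r−k_1).
Here k_r−k_1 = 1.023 d⁻¹ and 1 − D₀(k_r−k_1)/(k_1 L₀) = 1 − 3.01×1.023/(0.277×41.1) = 0.7295, so
t_c = ln(4.693 × 0.7295) / 1.023 = 1.231 / 1.023 = 1.203 d.
D_c = (k_1/k_r) L₀ e^(−k_1 t_c) = (0.277/1.30) × 41.1 × e^(−0.277×1.203) = 0.2131 × 41.1 × 0.7166 = 6.276 mg/L.
x_c = v t_c = 0.323 m/s × 1.203 d × 86400 s/d = 33570 m ≈ 33.6 km.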